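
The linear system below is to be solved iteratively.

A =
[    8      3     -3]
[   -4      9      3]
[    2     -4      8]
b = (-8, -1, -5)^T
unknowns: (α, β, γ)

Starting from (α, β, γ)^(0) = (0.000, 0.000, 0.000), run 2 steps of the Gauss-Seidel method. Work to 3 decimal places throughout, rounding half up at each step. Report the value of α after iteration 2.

-1.036

Iteration 1:
  α = (-8 - (3)·0.000 - (-3)·0.000) / (8) = -1.000
  β = (-1 - (-4)·-1.000 - (3)·0.000) / (9) = -0.556
  γ = (-5 - (2)·-1.000 - (-4)·-0.556) / (8) = -0.653
Iteration 2:
  α = (-8 - (3)·-0.556 - (-3)·-0.653) / (8) = -1.036
  β = (-1 - (-4)·-1.036 - (3)·-0.653) / (9) = -0.354
  γ = (-5 - (2)·-1.036 - (-4)·-0.354) / (8) = -0.543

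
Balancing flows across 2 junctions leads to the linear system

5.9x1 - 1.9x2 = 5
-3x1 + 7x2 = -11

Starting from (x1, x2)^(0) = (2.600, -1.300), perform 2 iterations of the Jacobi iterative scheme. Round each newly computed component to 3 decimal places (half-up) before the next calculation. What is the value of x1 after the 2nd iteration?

0.700

Iteration 1:
  x1 = (5 - (-1.9)·-1.300) / (5.9) = 0.429
  x2 = (-11 - (-3)·2.600) / (7) = -0.457
Iteration 2:
  x1 = (5 - (-1.9)·-0.457) / (5.9) = 0.700
  x2 = (-11 - (-3)·0.429) / (7) = -1.388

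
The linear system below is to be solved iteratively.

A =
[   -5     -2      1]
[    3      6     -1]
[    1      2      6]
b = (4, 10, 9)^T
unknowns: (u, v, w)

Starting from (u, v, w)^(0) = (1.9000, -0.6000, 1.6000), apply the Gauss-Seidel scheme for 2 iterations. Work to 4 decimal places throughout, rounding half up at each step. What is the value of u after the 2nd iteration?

Iteration 1:
  u = (4 - (-2)·-0.6000 - (1)·1.6000) / (-5) = -0.2400
  v = (10 - (3)·-0.2400 - (-1)·1.6000) / (6) = 2.0533
  w = (9 - (1)·-0.2400 - (2)·2.0533) / (6) = 0.8556
Iteration 2:
  u = (4 - (-2)·2.0533 - (1)·0.8556) / (-5) = -1.4502
  v = (10 - (3)·-1.4502 - (-1)·0.8556) / (6) = 2.5344
  w = (9 - (1)·-1.4502 - (2)·2.5344) / (6) = 0.8969

-1.4502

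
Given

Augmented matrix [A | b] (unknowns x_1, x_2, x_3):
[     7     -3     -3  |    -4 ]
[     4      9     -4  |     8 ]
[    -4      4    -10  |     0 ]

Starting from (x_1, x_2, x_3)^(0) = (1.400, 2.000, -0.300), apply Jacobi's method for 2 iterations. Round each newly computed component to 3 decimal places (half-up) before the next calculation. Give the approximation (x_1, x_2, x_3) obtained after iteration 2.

(-0.412, 0.926, -0.010)

Iteration 1:
  x_1 = (-4 - (-3)·2.000 - (-3)·-0.300) / (7) = 0.157
  x_2 = (8 - (4)·1.400 - (-4)·-0.300) / (9) = 0.133
  x_3 = (0 - (-4)·1.400 - (4)·2.000) / (-10) = 0.240
Iteration 2:
  x_1 = (-4 - (-3)·0.133 - (-3)·0.240) / (7) = -0.412
  x_2 = (8 - (4)·0.157 - (-4)·0.240) / (9) = 0.926
  x_3 = (0 - (-4)·0.157 - (4)·0.133) / (-10) = -0.010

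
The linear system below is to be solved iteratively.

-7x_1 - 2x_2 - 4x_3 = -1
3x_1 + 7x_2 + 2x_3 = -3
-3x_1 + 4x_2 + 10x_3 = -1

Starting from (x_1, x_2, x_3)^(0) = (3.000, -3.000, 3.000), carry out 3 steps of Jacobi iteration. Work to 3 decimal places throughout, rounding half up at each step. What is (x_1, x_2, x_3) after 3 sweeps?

Iteration 1:
  x_1 = (-1 - (-2)·-3.000 - (-4)·3.000) / (-7) = -0.714
  x_2 = (-3 - (3)·3.000 - (2)·3.000) / (7) = -2.571
  x_3 = (-1 - (-3)·3.000 - (4)·-3.000) / (10) = 2.000
Iteration 2:
  x_1 = (-1 - (-2)·-2.571 - (-4)·2.000) / (-7) = -0.265
  x_2 = (-3 - (3)·-0.714 - (2)·2.000) / (7) = -0.694
  x_3 = (-1 - (-3)·-0.714 - (4)·-2.571) / (10) = 0.714
Iteration 3:
  x_1 = (-1 - (-2)·-0.694 - (-4)·0.714) / (-7) = -0.067
  x_2 = (-3 - (3)·-0.265 - (2)·0.714) / (7) = -0.519
  x_3 = (-1 - (-3)·-0.265 - (4)·-0.694) / (10) = 0.098

(-0.067, -0.519, 0.098)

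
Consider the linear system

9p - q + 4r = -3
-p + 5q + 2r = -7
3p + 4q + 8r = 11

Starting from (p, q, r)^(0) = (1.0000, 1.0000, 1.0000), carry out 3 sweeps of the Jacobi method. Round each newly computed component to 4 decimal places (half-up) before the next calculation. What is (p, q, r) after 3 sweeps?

Iteration 1:
  p = (-3 - (-1)·1.0000 - (4)·1.0000) / (9) = -0.6667
  q = (-7 - (-1)·1.0000 - (2)·1.0000) / (5) = -1.6000
  r = (11 - (3)·1.0000 - (4)·1.0000) / (8) = 0.5000
Iteration 2:
  p = (-3 - (-1)·-1.6000 - (4)·0.5000) / (9) = -0.7333
  q = (-7 - (-1)·-0.6667 - (2)·0.5000) / (5) = -1.7333
  r = (11 - (3)·-0.6667 - (4)·-1.6000) / (8) = 2.4250
Iteration 3:
  p = (-3 - (-1)·-1.7333 - (4)·2.4250) / (9) = -1.6037
  q = (-7 - (-1)·-0.7333 - (2)·2.4250) / (5) = -2.5167
  r = (11 - (3)·-0.7333 - (4)·-1.7333) / (8) = 2.5166

(-1.6037, -2.5167, 2.5166)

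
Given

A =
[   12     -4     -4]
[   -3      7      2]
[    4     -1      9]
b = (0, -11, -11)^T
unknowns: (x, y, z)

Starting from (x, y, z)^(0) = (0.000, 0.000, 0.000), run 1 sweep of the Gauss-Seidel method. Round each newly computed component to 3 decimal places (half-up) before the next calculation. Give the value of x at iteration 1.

0.000

Iteration 1:
  x = (0 - (-4)·0.000 - (-4)·0.000) / (12) = 0.000
  y = (-11 - (-3)·0.000 - (2)·0.000) / (7) = -1.571
  z = (-11 - (4)·0.000 - (-1)·-1.571) / (9) = -1.397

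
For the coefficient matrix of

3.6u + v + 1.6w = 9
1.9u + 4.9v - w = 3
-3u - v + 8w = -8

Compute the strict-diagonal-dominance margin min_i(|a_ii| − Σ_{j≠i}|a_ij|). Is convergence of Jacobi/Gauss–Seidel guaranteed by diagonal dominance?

row 1: |3.6| − (1+1.6) = 1
row 2: |4.9| − (1.9+1) = 2
row 3: |8| − (3+1) = 4
minimum over rows = 1 → strictly diagonally dominant (convergence guaranteed)

1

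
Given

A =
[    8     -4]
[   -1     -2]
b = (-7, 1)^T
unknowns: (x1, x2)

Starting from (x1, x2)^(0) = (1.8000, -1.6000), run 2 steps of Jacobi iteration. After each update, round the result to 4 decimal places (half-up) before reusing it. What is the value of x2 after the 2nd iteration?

0.3375

Iteration 1:
  x1 = (-7 - (-4)·-1.6000) / (8) = -1.6750
  x2 = (1 - (-1)·1.8000) / (-2) = -1.4000
Iteration 2:
  x1 = (-7 - (-4)·-1.4000) / (8) = -1.5750
  x2 = (1 - (-1)·-1.6750) / (-2) = 0.3375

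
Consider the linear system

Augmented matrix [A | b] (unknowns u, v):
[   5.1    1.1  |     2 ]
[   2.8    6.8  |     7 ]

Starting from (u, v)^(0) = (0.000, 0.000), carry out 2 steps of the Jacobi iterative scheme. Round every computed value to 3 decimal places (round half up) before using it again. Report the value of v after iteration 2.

0.868

Iteration 1:
  u = (2 - (1.1)·0.000) / (5.1) = 0.392
  v = (7 - (2.8)·0.000) / (6.8) = 1.029
Iteration 2:
  u = (2 - (1.1)·1.029) / (5.1) = 0.170
  v = (7 - (2.8)·0.392) / (6.8) = 0.868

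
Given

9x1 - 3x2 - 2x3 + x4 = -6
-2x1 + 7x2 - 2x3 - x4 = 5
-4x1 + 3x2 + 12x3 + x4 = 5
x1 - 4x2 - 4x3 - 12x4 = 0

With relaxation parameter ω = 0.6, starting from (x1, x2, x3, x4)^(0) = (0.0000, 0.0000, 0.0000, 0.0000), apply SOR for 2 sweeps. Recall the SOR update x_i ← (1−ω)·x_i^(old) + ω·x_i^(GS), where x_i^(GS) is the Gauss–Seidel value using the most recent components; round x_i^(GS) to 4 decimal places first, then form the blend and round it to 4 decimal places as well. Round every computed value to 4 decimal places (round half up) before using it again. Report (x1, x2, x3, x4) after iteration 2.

(-0.4649, 0.5029, 0.1338, -0.1967)

Iteration 1:
  x1: GS value = (-6 - (-3)·0.0000 - (-2)·0.0000 - (1)·0.0000) / (9) = -0.6667;  x1 ← (1−ω)·0.0000 + ω·-0.6667 = -0.4000
  x2: GS value = (5 - (-2)·-0.4000 - (-2)·0.0000 - (-1)·0.0000) / (7) = 0.6000;  x2 ← (1−ω)·0.0000 + ω·0.6000 = 0.3600
  x3: GS value = (5 - (-4)·-0.4000 - (3)·0.3600 - (1)·0.0000) / (12) = 0.1933;  x3 ← (1−ω)·0.0000 + ω·0.1933 = 0.1160
  x4: GS value = (0 - (1)·-0.4000 - (-4)·0.3600 - (-4)·0.1160) / (-12) = -0.1920;  x4 ← (1−ω)·0.0000 + ω·-0.1920 = -0.1152
Iteration 2:
  x1: GS value = (-6 - (-3)·0.3600 - (-2)·0.1160 - (1)·-0.1152) / (9) = -0.5081;  x1 ← (1−ω)·-0.4000 + ω·-0.5081 = -0.4649
  x2: GS value = (5 - (-2)·-0.4649 - (-2)·0.1160 - (-1)·-0.1152) / (7) = 0.5981;  x2 ← (1−ω)·0.3600 + ω·0.5981 = 0.5029
  x3: GS value = (5 - (-4)·-0.4649 - (3)·0.5029 - (1)·-0.1152) / (12) = 0.1456;  x3 ← (1−ω)·0.1160 + ω·0.1456 = 0.1338
  x4: GS value = (0 - (1)·-0.4649 - (-4)·0.5029 - (-4)·0.1338) / (-12) = -0.2510;  x4 ← (1−ω)·-0.1152 + ω·-0.2510 = -0.1967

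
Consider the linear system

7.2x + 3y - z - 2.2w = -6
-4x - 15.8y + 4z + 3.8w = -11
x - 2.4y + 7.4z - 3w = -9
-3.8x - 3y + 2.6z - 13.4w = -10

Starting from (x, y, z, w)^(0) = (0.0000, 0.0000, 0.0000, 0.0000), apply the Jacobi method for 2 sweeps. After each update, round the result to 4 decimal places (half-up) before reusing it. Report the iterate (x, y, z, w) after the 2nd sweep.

Iteration 1:
  x = (-6 - (3)·0.0000 - (-1)·0.0000 - (-2.2)·0.0000) / (7.2) = -0.8333
  y = (-11 - (-4)·0.0000 - (4)·0.0000 - (3.8)·0.0000) / (-15.8) = 0.6962
  z = (-9 - (1)·0.0000 - (-2.4)·0.0000 - (-3)·0.0000) / (7.4) = -1.2162
  w = (-10 - (-3.8)·0.0000 - (-3)·0.0000 - (2.6)·0.0000) / (-13.4) = 0.7463
Iteration 2:
  x = (-6 - (3)·0.6962 - (-1)·-1.2162 - (-2.2)·0.7463) / (7.2) = -1.0643
  y = (-11 - (-4)·-0.8333 - (4)·-1.2162 - (3.8)·0.7463) / (-15.8) = 0.7788
  z = (-9 - (1)·-0.8333 - (-2.4)·0.6962 - (-3)·0.7463) / (7.4) = -0.5753
  w = (-10 - (-3.8)·-0.8333 - (-3)·0.6962 - (2.6)·-1.2162) / (-13.4) = 0.5907

(-1.0643, 0.7788, -0.5753, 0.5907)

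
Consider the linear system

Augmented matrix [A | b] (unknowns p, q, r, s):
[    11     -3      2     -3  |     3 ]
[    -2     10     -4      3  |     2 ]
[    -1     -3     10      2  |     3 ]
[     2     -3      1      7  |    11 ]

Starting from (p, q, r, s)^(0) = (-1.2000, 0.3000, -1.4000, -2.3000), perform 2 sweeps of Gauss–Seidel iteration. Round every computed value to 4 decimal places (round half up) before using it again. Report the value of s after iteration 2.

Iteration 1:
  p = (3 - (-3)·0.3000 - (2)·-1.4000 - (-3)·-2.3000) / (11) = -0.0182
  q = (2 - (-2)·-0.0182 - (-4)·-1.4000 - (3)·-2.3000) / (10) = 0.3264
  r = (3 - (-1)·-0.0182 - (-3)·0.3264 - (2)·-2.3000) / (10) = 0.8561
  s = (11 - (2)·-0.0182 - (-3)·0.3264 - (1)·0.8561) / (7) = 1.5942
Iteration 2:
  p = (3 - (-3)·0.3264 - (2)·0.8561 - (-3)·1.5942) / (11) = 0.6409
  q = (2 - (-2)·0.6409 - (-4)·0.8561 - (3)·1.5942) / (10) = 0.1924
  r = (3 - (-1)·0.6409 - (-3)·0.1924 - (2)·1.5942) / (10) = 0.1030
  s = (11 - (2)·0.6409 - (-3)·0.1924 - (1)·0.1030) / (7) = 1.4561

1.4561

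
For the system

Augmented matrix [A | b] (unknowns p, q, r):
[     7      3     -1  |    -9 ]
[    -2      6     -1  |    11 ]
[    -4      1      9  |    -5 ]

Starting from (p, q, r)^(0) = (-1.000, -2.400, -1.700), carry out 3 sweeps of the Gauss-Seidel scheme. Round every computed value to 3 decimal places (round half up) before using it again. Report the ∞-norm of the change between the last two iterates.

0.082

Iteration 1:
  p = (-9 - (3)·-2.400 - (-1)·-1.700) / (7) = -0.500
  q = (11 - (-2)·-0.500 - (-1)·-1.700) / (6) = 1.383
  r = (-5 - (-4)·-0.500 - (1)·1.383) / (9) = -0.931
Iteration 2:
  p = (-9 - (3)·1.383 - (-1)·-0.931) / (7) = -2.011
  q = (11 - (-2)·-2.011 - (-1)·-0.931) / (6) = 1.008
  r = (-5 - (-4)·-2.011 - (1)·1.008) / (9) = -1.561
Iteration 3:
  p = (-9 - (3)·1.008 - (-1)·-1.561) / (7) = -1.941
  q = (11 - (-2)·-1.941 - (-1)·-1.561) / (6) = 0.926
  r = (-5 - (-4)·-1.941 - (1)·0.926) / (9) = -1.521
Change: (0.070, -0.082, 0.040) → max |·| = 0.082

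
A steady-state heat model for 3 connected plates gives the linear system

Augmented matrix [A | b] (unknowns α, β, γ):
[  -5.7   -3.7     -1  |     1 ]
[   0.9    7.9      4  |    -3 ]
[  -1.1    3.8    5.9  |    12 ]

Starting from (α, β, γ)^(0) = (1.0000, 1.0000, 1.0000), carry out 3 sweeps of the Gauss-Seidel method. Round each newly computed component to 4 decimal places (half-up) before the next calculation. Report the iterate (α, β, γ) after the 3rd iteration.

(0.3054, -1.9441, 3.3430)

Iteration 1:
  α = (1 - (-3.7)·1.0000 - (-1)·1.0000) / (-5.7) = -1.0000
  β = (-3 - (0.9)·-1.0000 - (4)·1.0000) / (7.9) = -0.7722
  γ = (12 - (-1.1)·-1.0000 - (3.8)·-0.7722) / (5.9) = 2.3448
Iteration 2:
  α = (1 - (-3.7)·-0.7722 - (-1)·2.3448) / (-5.7) = -0.0856
  β = (-3 - (0.9)·-0.0856 - (4)·2.3448) / (7.9) = -1.5572
  γ = (12 - (-1.1)·-0.0856 - (3.8)·-1.5572) / (5.9) = 3.0209
Iteration 3:
  α = (1 - (-3.7)·-1.5572 - (-1)·3.0209) / (-5.7) = 0.3054
  β = (-3 - (0.9)·0.3054 - (4)·3.0209) / (7.9) = -1.9441
  γ = (12 - (-1.1)·0.3054 - (3.8)·-1.9441) / (5.9) = 3.3430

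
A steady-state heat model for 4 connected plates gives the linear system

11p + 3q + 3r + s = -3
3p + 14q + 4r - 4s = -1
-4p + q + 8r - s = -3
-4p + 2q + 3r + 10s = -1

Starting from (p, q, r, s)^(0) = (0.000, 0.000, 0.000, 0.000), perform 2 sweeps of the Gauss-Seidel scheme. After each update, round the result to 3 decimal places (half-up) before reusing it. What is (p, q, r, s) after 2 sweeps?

Iteration 1:
  p = (-3 - (3)·0.000 - (3)·0.000 - (1)·0.000) / (11) = -0.273
  q = (-1 - (3)·-0.273 - (4)·0.000 - (-4)·0.000) / (14) = -0.013
  r = (-3 - (-4)·-0.273 - (1)·-0.013 - (-1)·0.000) / (8) = -0.510
  s = (-1 - (-4)·-0.273 - (2)·-0.013 - (3)·-0.510) / (10) = -0.054
Iteration 2:
  p = (-3 - (3)·-0.013 - (3)·-0.510 - (1)·-0.054) / (11) = -0.125
  q = (-1 - (3)·-0.125 - (4)·-0.510 - (-4)·-0.054) / (14) = 0.086
  r = (-3 - (-4)·-0.125 - (1)·0.086 - (-1)·-0.054) / (8) = -0.455
  s = (-1 - (-4)·-0.125 - (2)·0.086 - (3)·-0.455) / (10) = -0.031

(-0.125, 0.086, -0.455, -0.031)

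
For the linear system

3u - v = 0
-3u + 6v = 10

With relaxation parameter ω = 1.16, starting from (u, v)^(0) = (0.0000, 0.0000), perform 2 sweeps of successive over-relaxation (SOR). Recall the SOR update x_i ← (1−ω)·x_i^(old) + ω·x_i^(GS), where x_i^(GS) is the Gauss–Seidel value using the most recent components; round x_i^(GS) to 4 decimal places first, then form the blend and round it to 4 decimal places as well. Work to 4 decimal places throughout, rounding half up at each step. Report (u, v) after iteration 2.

(0.7476, 2.0576)

Iteration 1:
  u: GS value = (0 - (-1)·0.0000) / (3) = 0.0000;  u ← (1−ω)·0.0000 + ω·0.0000 = 0.0000
  v: GS value = (10 - (-3)·0.0000) / (6) = 1.6667;  v ← (1−ω)·0.0000 + ω·1.6667 = 1.9334
Iteration 2:
  u: GS value = (0 - (-1)·1.9334) / (3) = 0.6445;  u ← (1−ω)·0.0000 + ω·0.6445 = 0.7476
  v: GS value = (10 - (-3)·0.7476) / (6) = 2.0405;  v ← (1−ω)·1.9334 + ω·2.0405 = 2.0576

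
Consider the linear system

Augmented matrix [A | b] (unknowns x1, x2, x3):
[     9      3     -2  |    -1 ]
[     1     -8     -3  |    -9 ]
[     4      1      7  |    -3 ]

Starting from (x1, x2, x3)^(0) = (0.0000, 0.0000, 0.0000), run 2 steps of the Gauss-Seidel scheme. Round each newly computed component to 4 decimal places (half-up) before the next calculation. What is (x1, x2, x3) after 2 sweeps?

Iteration 1:
  x1 = (-1 - (3)·0.0000 - (-2)·0.0000) / (9) = -0.1111
  x2 = (-9 - (1)·-0.1111 - (-3)·0.0000) / (-8) = 1.1111
  x3 = (-3 - (4)·-0.1111 - (1)·1.1111) / (7) = -0.5238
Iteration 2:
  x1 = (-1 - (3)·1.1111 - (-2)·-0.5238) / (9) = -0.5979
  x2 = (-9 - (1)·-0.5979 - (-3)·-0.5238) / (-8) = 1.2467
  x3 = (-3 - (4)·-0.5979 - (1)·1.2467) / (7) = -0.2650

(-0.5979, 1.2467, -0.2650)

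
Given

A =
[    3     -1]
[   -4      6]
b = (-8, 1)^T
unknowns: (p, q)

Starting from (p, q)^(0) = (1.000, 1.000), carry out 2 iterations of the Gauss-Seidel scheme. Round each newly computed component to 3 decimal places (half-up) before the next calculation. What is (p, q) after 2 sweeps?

Iteration 1:
  p = (-8 - (-1)·1.000) / (3) = -2.333
  q = (1 - (-4)·-2.333) / (6) = -1.389
Iteration 2:
  p = (-8 - (-1)·-1.389) / (3) = -3.130
  q = (1 - (-4)·-3.130) / (6) = -1.920

(-3.130, -1.920)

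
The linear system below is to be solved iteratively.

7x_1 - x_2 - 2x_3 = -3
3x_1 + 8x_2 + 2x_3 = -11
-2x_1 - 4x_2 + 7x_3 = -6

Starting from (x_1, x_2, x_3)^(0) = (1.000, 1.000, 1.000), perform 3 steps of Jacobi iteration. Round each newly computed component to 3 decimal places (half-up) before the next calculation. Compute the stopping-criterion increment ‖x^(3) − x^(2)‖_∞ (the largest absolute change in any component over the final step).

0.768

Iteration 1:
  x_1 = (-3 - (-1)·1.000 - (-2)·1.000) / (7) = 0.000
  x_2 = (-11 - (3)·1.000 - (2)·1.000) / (8) = -2.000
  x_3 = (-6 - (-2)·1.000 - (-4)·1.000) / (7) = 0.000
Iteration 2:
  x_1 = (-3 - (-1)·-2.000 - (-2)·0.000) / (7) = -0.714
  x_2 = (-11 - (3)·0.000 - (2)·0.000) / (8) = -1.375
  x_3 = (-6 - (-2)·0.000 - (-4)·-2.000) / (7) = -2.000
Iteration 3:
  x_1 = (-3 - (-1)·-1.375 - (-2)·-2.000) / (7) = -1.196
  x_2 = (-11 - (3)·-0.714 - (2)·-2.000) / (8) = -0.607
  x_3 = (-6 - (-2)·-0.714 - (-4)·-1.375) / (7) = -1.847
Change: (-0.482, 0.768, 0.153) → max |·| = 0.768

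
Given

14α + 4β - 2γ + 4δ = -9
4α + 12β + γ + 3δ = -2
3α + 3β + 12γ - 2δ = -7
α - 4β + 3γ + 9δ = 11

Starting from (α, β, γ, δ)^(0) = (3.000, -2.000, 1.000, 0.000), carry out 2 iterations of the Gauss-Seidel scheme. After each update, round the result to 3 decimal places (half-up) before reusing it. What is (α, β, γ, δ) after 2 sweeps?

Iteration 1:
  α = (-9 - (4)·-2.000 - (-2)·1.000 - (4)·0.000) / (14) = 0.071
  β = (-2 - (4)·0.071 - (1)·1.000 - (3)·0.000) / (12) = -0.274
  γ = (-7 - (3)·0.071 - (3)·-0.274 - (-2)·0.000) / (12) = -0.533
  δ = (11 - (1)·0.071 - (-4)·-0.274 - (3)·-0.533) / (9) = 1.270
Iteration 2:
  α = (-9 - (4)·-0.274 - (-2)·-0.533 - (4)·1.270) / (14) = -1.004
  β = (-2 - (4)·-1.004 - (1)·-0.533 - (3)·1.270) / (12) = -0.105
  γ = (-7 - (3)·-1.004 - (3)·-0.105 - (-2)·1.270) / (12) = -0.094
  δ = (11 - (1)·-1.004 - (-4)·-0.105 - (3)·-0.094) / (9) = 1.318

(-1.004, -0.105, -0.094, 1.318)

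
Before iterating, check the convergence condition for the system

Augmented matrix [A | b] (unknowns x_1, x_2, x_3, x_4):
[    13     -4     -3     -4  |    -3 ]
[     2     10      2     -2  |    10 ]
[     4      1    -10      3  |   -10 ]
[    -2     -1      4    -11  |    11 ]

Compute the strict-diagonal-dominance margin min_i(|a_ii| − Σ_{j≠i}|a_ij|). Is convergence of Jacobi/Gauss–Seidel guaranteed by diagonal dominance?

row 1: |13| − (4+3+4) = 2
row 2: |10| − (2+2+2) = 4
row 3: |-10| − (4+1+3) = 2
row 4: |-11| − (2+1+4) = 4
minimum over rows = 2 → strictly diagonally dominant (convergence guaranteed)

2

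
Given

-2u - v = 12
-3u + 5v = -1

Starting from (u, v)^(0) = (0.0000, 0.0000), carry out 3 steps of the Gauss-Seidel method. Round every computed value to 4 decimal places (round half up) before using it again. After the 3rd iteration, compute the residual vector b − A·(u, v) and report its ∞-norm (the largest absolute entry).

Iteration 1:
  u = (12 - (-1)·0.0000) / (-2) = -6.0000
  v = (-1 - (-3)·-6.0000) / (5) = -3.8000
Iteration 2:
  u = (12 - (-1)·-3.8000) / (-2) = -4.1000
  v = (-1 - (-3)·-4.1000) / (5) = -2.6600
Iteration 3:
  u = (12 - (-1)·-2.6600) / (-2) = -4.6700
  v = (-1 - (-3)·-4.6700) / (5) = -3.0020
Residual b − A·x = (-0.3420, 0.0000); ∞-norm = 0.3420

0.3420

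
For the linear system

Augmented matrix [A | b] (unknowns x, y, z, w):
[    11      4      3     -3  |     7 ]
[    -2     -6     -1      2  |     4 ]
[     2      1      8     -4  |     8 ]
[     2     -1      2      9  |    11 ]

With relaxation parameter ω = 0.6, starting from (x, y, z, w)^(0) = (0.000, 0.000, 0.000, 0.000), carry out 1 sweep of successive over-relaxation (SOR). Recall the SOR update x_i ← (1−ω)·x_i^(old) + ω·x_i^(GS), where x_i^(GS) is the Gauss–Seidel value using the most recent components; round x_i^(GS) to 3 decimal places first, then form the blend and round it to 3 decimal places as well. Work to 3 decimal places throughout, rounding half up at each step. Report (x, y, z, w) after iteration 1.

(0.382, -0.476, 0.578, 0.574)

Iteration 1:
  x: GS value = (7 - (4)·0.000 - (3)·0.000 - (-3)·0.000) / (11) = 0.636;  x ← (1−ω)·0.000 + ω·0.636 = 0.382
  y: GS value = (4 - (-2)·0.382 - (-1)·0.000 - (2)·0.000) / (-6) = -0.794;  y ← (1−ω)·0.000 + ω·-0.794 = -0.476
  z: GS value = (8 - (2)·0.382 - (1)·-0.476 - (-4)·0.000) / (8) = 0.964;  z ← (1−ω)·0.000 + ω·0.964 = 0.578
  w: GS value = (11 - (2)·0.382 - (-1)·-0.476 - (2)·0.578) / (9) = 0.956;  w ← (1−ω)·0.000 + ω·0.956 = 0.574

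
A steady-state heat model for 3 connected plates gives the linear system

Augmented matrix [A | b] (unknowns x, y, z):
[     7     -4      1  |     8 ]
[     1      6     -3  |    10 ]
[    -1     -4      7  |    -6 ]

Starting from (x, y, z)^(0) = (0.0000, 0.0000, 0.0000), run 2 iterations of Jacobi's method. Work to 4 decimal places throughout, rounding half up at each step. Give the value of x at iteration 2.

2.2177

Iteration 1:
  x = (8 - (-4)·0.0000 - (1)·0.0000) / (7) = 1.1429
  y = (10 - (1)·0.0000 - (-3)·0.0000) / (6) = 1.6667
  z = (-6 - (-1)·0.0000 - (-4)·0.0000) / (7) = -0.8571
Iteration 2:
  x = (8 - (-4)·1.6667 - (1)·-0.8571) / (7) = 2.2177
  y = (10 - (1)·1.1429 - (-3)·-0.8571) / (6) = 1.0476
  z = (-6 - (-1)·1.1429 - (-4)·1.6667) / (7) = 0.2585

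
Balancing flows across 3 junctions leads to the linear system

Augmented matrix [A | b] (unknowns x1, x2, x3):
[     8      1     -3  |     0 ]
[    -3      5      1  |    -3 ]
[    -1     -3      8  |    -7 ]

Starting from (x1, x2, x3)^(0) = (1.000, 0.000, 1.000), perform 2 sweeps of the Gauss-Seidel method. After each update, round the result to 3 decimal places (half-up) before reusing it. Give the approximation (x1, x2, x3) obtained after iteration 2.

(-0.320, -0.583, -1.134)

Iteration 1:
  x1 = (0 - (1)·0.000 - (-3)·1.000) / (8) = 0.375
  x2 = (-3 - (-3)·0.375 - (1)·1.000) / (5) = -0.575
  x3 = (-7 - (-1)·0.375 - (-3)·-0.575) / (8) = -1.044
Iteration 2:
  x1 = (0 - (1)·-0.575 - (-3)·-1.044) / (8) = -0.320
  x2 = (-3 - (-3)·-0.320 - (1)·-1.044) / (5) = -0.583
  x3 = (-7 - (-1)·-0.320 - (-3)·-0.583) / (8) = -1.134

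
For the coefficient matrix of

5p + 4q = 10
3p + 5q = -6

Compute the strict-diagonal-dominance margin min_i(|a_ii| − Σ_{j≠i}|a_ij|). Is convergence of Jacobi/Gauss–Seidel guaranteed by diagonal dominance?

row 1: |5| − (4) = 1
row 2: |5| − (3) = 2
minimum over rows = 1 → strictly diagonally dominant (convergence guaranteed)

1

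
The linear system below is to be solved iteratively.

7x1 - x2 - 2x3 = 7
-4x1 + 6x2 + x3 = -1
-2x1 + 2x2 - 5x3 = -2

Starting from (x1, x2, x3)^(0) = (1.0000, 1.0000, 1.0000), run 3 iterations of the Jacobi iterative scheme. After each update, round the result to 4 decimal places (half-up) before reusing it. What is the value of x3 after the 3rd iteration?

0.2229

Iteration 1:
  x1 = (7 - (-1)·1.0000 - (-2)·1.0000) / (7) = 1.4286
  x2 = (-1 - (-4)·1.0000 - (1)·1.0000) / (6) = 0.3333
  x3 = (-2 - (-2)·1.0000 - (2)·1.0000) / (-5) = 0.4000
Iteration 2:
  x1 = (7 - (-1)·0.3333 - (-2)·0.4000) / (7) = 1.1619
  x2 = (-1 - (-4)·1.4286 - (1)·0.4000) / (6) = 0.7191
  x3 = (-2 - (-2)·1.4286 - (2)·0.3333) / (-5) = -0.0381
Iteration 3:
  x1 = (7 - (-1)·0.7191 - (-2)·-0.0381) / (7) = 1.0918
  x2 = (-1 - (-4)·1.1619 - (1)·-0.0381) / (6) = 0.6143
  x3 = (-2 - (-2)·1.1619 - (2)·0.7191) / (-5) = 0.2229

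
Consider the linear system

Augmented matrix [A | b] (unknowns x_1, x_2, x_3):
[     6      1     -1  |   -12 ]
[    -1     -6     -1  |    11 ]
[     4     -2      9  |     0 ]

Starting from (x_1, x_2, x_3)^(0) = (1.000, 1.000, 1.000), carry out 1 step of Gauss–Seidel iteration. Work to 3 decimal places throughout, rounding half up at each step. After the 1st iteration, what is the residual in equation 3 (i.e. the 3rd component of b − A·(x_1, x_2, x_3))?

0.004

Iteration 1:
  x_1 = (-12 - (1)·1.000 - (-1)·1.000) / (6) = -2.000
  x_2 = (11 - (-1)·-2.000 - (-1)·1.000) / (-6) = -1.667
  x_3 = (0 - (4)·-2.000 - (-2)·-1.667) / (9) = 0.518
Residual b − A·x = (2.185, -0.484, 0.004)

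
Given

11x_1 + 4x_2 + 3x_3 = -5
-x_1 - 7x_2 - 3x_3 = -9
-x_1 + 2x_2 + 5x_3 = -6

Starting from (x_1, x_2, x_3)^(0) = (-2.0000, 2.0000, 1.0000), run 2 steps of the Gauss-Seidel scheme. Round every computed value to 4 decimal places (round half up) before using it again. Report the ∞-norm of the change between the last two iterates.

Iteration 1:
  x_1 = (-5 - (4)·2.0000 - (3)·1.0000) / (11) = -1.4545
  x_2 = (-9 - (-1)·-1.4545 - (-3)·1.0000) / (-7) = 1.0649
  x_3 = (-6 - (-1)·-1.4545 - (2)·1.0649) / (5) = -1.9169
Iteration 2:
  x_1 = (-5 - (4)·1.0649 - (3)·-1.9169) / (11) = -0.3190
  x_2 = (-9 - (-1)·-0.3190 - (-3)·-1.9169) / (-7) = 2.1528
  x_3 = (-6 - (-1)·-0.3190 - (2)·2.1528) / (5) = -2.1249
Change: (1.1355, 1.0879, -0.2080) → max |·| = 1.1355

1.1355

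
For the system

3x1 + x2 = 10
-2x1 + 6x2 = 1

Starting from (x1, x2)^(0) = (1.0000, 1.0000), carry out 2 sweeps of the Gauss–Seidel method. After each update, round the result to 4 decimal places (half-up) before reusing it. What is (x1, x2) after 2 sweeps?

(2.9444, 1.1481)

Iteration 1:
  x1 = (10 - (1)·1.0000) / (3) = 3.0000
  x2 = (1 - (-2)·3.0000) / (6) = 1.1667
Iteration 2:
  x1 = (10 - (1)·1.1667) / (3) = 2.9444
  x2 = (1 - (-2)·2.9444) / (6) = 1.1481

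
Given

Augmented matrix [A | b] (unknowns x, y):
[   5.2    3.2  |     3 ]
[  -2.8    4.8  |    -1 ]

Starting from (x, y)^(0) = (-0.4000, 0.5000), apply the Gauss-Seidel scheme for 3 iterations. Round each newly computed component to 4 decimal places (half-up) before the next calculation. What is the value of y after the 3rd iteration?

Iteration 1:
  x = (3 - (3.2)·0.5000) / (5.2) = 0.2692
  y = (-1 - (-2.8)·0.2692) / (4.8) = -0.0513
Iteration 2:
  x = (3 - (3.2)·-0.0513) / (5.2) = 0.6085
  y = (-1 - (-2.8)·0.6085) / (4.8) = 0.1466
Iteration 3:
  x = (3 - (3.2)·0.1466) / (5.2) = 0.4867
  y = (-1 - (-2.8)·0.4867) / (4.8) = 0.0756

0.0756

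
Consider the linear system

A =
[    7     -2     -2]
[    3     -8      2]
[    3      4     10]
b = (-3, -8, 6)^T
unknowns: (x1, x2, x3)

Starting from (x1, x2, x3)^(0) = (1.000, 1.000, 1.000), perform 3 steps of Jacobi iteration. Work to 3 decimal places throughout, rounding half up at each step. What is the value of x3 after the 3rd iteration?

0.186

Iteration 1:
  x1 = (-3 - (-2)·1.000 - (-2)·1.000) / (7) = 0.143
  x2 = (-8 - (3)·1.000 - (2)·1.000) / (-8) = 1.625
  x3 = (6 - (3)·1.000 - (4)·1.000) / (10) = -0.100
Iteration 2:
  x1 = (-3 - (-2)·1.625 - (-2)·-0.100) / (7) = 0.007
  x2 = (-8 - (3)·0.143 - (2)·-0.100) / (-8) = 1.029
  x3 = (6 - (3)·0.143 - (4)·1.625) / (10) = -0.093
Iteration 3:
  x1 = (-3 - (-2)·1.029 - (-2)·-0.093) / (7) = -0.161
  x2 = (-8 - (3)·0.007 - (2)·-0.093) / (-8) = 0.979
  x3 = (6 - (3)·0.007 - (4)·1.029) / (10) = 0.186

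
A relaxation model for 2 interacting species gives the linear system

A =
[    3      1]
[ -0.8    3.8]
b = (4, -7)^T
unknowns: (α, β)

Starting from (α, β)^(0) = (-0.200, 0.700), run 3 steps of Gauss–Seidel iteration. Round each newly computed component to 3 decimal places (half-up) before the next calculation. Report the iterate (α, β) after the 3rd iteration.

(1.816, -1.460)

Iteration 1:
  α = (4 - (1)·0.700) / (3) = 1.100
  β = (-7 - (-0.8)·1.100) / (3.8) = -1.611
Iteration 2:
  α = (4 - (1)·-1.611) / (3) = 1.870
  β = (-7 - (-0.8)·1.870) / (3.8) = -1.448
Iteration 3:
  α = (4 - (1)·-1.448) / (3) = 1.816
  β = (-7 - (-0.8)·1.816) / (3.8) = -1.460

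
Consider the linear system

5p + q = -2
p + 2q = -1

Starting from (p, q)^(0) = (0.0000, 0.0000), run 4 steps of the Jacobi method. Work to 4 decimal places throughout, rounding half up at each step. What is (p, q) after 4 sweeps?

(-0.3300, -0.3300)

Iteration 1:
  p = (-2 - (1)·0.0000) / (5) = -0.4000
  q = (-1 - (1)·0.0000) / (2) = -0.5000
Iteration 2:
  p = (-2 - (1)·-0.5000) / (5) = -0.3000
  q = (-1 - (1)·-0.4000) / (2) = -0.3000
Iteration 3:
  p = (-2 - (1)·-0.3000) / (5) = -0.3400
  q = (-1 - (1)·-0.3000) / (2) = -0.3500
Iteration 4:
  p = (-2 - (1)·-0.3500) / (5) = -0.3300
  q = (-1 - (1)·-0.3400) / (2) = -0.3300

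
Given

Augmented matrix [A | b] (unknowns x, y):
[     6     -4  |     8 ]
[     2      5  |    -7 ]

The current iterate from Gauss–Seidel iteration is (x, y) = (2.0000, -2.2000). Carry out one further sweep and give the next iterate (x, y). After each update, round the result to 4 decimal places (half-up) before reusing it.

(-0.1333, -1.3467)

One sweep:
  x = (8 - (-4)·-2.2000) / (6) = -0.1333
  y = (-7 - (2)·-0.1333) / (5) = -1.3467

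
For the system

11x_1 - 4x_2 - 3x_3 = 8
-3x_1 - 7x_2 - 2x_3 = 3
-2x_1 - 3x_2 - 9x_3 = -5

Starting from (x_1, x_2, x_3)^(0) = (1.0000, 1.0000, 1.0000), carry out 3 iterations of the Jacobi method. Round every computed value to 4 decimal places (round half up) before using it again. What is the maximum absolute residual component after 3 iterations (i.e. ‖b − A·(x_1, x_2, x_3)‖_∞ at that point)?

1.6505

Iteration 1:
  x_1 = (8 - (-4)·1.0000 - (-3)·1.0000) / (11) = 1.3636
  x_2 = (3 - (-3)·1.0000 - (-2)·1.0000) / (-7) = -1.1429
  x_3 = (-5 - (-2)·1.0000 - (-3)·1.0000) / (-9) = 0.0000
Iteration 2:
  x_1 = (8 - (-4)·-1.1429 - (-3)·0.0000) / (11) = 0.3117
  x_2 = (3 - (-3)·1.3636 - (-2)·0.0000) / (-7) = -1.0130
  x_3 = (-5 - (-2)·1.3636 - (-3)·-1.1429) / (-9) = 0.6335
Iteration 3:
  x_1 = (8 - (-4)·-1.0130 - (-3)·0.6335) / (11) = 0.5317
  x_2 = (3 - (-3)·0.3117 - (-2)·0.6335) / (-7) = -0.7432
  x_3 = (-5 - (-2)·0.3117 - (-3)·-1.0130) / (-9) = 0.8240
Residual b − A·x = (1.6505, 1.0407, 1.2498); ∞-norm = 1.6505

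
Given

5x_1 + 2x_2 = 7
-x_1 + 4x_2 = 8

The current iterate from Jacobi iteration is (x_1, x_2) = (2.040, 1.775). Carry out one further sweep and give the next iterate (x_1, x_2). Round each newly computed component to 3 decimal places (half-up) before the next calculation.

(0.690, 2.510)

One sweep:
  x_1 = (7 - (2)·1.775) / (5) = 0.690
  x_2 = (8 - (-1)·2.040) / (4) = 2.510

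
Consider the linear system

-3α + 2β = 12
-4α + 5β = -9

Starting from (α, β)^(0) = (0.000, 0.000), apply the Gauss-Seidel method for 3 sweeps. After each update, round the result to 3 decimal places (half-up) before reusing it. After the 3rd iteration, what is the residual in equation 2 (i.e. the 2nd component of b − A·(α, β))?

0.001

Iteration 1:
  α = (12 - (2)·0.000) / (-3) = -4.000
  β = (-9 - (-4)·-4.000) / (5) = -5.000
Iteration 2:
  α = (12 - (2)·-5.000) / (-3) = -7.333
  β = (-9 - (-4)·-7.333) / (5) = -7.666
Iteration 3:
  α = (12 - (2)·-7.666) / (-3) = -9.111
  β = (-9 - (-4)·-9.111) / (5) = -9.089
Residual b − A·x = (2.845, 0.001)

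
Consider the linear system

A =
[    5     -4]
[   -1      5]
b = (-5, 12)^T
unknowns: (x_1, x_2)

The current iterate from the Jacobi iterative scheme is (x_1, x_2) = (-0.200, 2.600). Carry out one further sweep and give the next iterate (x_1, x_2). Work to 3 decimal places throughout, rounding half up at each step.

One sweep:
  x_1 = (-5 - (-4)·2.600) / (5) = 1.080
  x_2 = (12 - (-1)·-0.200) / (5) = 2.360

(1.080, 2.360)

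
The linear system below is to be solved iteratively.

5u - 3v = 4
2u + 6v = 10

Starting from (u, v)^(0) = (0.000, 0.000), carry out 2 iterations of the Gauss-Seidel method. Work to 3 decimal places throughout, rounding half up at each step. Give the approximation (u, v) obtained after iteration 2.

(1.640, 1.120)

Iteration 1:
  u = (4 - (-3)·0.000) / (5) = 0.800
  v = (10 - (2)·0.800) / (6) = 1.400
Iteration 2:
  u = (4 - (-3)·1.400) / (5) = 1.640
  v = (10 - (2)·1.640) / (6) = 1.120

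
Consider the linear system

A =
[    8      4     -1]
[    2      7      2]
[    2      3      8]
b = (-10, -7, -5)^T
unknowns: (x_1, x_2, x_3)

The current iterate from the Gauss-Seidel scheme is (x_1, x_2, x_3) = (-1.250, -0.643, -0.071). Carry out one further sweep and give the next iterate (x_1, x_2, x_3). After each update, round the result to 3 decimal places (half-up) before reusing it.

One sweep:
  x_1 = (-10 - (4)·-0.643 - (-1)·-0.071) / (8) = -0.937
  x_2 = (-7 - (2)·-0.937 - (2)·-0.071) / (7) = -0.712
  x_3 = (-5 - (2)·-0.937 - (3)·-0.712) / (8) = -0.124

(-0.937, -0.712, -0.124)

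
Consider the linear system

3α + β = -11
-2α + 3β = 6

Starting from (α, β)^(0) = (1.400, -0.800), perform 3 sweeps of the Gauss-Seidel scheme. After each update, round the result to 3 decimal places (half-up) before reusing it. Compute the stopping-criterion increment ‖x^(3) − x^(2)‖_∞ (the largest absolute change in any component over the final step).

Iteration 1:
  α = (-11 - (1)·-0.800) / (3) = -3.400
  β = (6 - (-2)·-3.400) / (3) = -0.267
Iteration 2:
  α = (-11 - (1)·-0.267) / (3) = -3.578
  β = (6 - (-2)·-3.578) / (3) = -0.385
Iteration 3:
  α = (-11 - (1)·-0.385) / (3) = -3.538
  β = (6 - (-2)·-3.538) / (3) = -0.359
Change: (0.040, 0.026) → max |·| = 0.040

0.040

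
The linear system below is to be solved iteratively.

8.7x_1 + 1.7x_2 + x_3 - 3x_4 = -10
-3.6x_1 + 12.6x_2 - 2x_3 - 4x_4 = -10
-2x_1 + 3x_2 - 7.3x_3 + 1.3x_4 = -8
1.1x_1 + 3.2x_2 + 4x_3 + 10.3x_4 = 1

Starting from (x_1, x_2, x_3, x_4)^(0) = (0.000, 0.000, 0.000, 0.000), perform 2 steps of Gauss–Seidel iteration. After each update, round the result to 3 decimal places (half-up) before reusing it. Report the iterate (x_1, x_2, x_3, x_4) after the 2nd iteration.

(-0.971, -0.857, 1.045, 0.061)

Iteration 1:
  x_1 = (-10 - (1.7)·0.000 - (1)·0.000 - (-3)·0.000) / (8.7) = -1.149
  x_2 = (-10 - (-3.6)·-1.149 - (-2)·0.000 - (-4)·0.000) / (12.6) = -1.122
  x_3 = (-8 - (-2)·-1.149 - (3)·-1.122 - (1.3)·0.000) / (-7.3) = 0.950
  x_4 = (1 - (1.1)·-1.149 - (3.2)·-1.122 - (4)·0.950) / (10.3) = 0.199
Iteration 2:
  x_1 = (-10 - (1.7)·-1.122 - (1)·0.950 - (-3)·0.199) / (8.7) = -0.971
  x_2 = (-10 - (-3.6)·-0.971 - (-2)·0.950 - (-4)·0.199) / (12.6) = -0.857
  x_3 = (-8 - (-2)·-0.971 - (3)·-0.857 - (1.3)·0.199) / (-7.3) = 1.045
  x_4 = (1 - (1.1)·-0.971 - (3.2)·-0.857 - (4)·1.045) / (10.3) = 0.061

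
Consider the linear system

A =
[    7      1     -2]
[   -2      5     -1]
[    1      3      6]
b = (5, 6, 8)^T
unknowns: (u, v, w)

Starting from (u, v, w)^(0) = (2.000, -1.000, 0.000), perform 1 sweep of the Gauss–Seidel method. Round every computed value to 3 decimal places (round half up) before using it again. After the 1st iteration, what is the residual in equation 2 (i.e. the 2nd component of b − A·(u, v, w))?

0.418

Iteration 1:
  u = (5 - (1)·-1.000 - (-2)·0.000) / (7) = 0.857
  v = (6 - (-2)·0.857 - (-1)·0.000) / (5) = 1.543
  w = (8 - (1)·0.857 - (3)·1.543) / (6) = 0.419
Residual b − A·x = (-1.704, 0.418, 0.000)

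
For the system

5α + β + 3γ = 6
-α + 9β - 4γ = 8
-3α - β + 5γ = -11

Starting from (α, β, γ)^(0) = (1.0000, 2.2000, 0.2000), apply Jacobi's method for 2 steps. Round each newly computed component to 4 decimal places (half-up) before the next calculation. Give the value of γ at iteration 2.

-1.5982

Iteration 1:
  α = (6 - (1)·2.2000 - (3)·0.2000) / (5) = 0.6400
  β = (8 - (-1)·1.0000 - (-4)·0.2000) / (9) = 1.0889
  γ = (-11 - (-3)·1.0000 - (-1)·2.2000) / (5) = -1.1600
Iteration 2:
  α = (6 - (1)·1.0889 - (3)·-1.1600) / (5) = 1.6782
  β = (8 - (-1)·0.6400 - (-4)·-1.1600) / (9) = 0.4444
  γ = (-11 - (-3)·0.6400 - (-1)·1.0889) / (5) = -1.5982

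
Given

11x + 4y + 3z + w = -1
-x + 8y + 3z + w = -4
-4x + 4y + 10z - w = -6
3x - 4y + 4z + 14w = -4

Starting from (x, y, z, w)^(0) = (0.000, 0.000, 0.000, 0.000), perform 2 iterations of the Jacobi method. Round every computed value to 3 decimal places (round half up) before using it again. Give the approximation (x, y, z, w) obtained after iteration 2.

Iteration 1:
  x = (-1 - (4)·0.000 - (3)·0.000 - (1)·0.000) / (11) = -0.091
  y = (-4 - (-1)·0.000 - (3)·0.000 - (1)·0.000) / (8) = -0.500
  z = (-6 - (-4)·0.000 - (4)·0.000 - (-1)·0.000) / (10) = -0.600
  w = (-4 - (3)·0.000 - (-4)·0.000 - (4)·0.000) / (14) = -0.286
Iteration 2:
  x = (-1 - (4)·-0.500 - (3)·-0.600 - (1)·-0.286) / (11) = 0.281
  y = (-4 - (-1)·-0.091 - (3)·-0.600 - (1)·-0.286) / (8) = -0.251
  z = (-6 - (-4)·-0.091 - (4)·-0.500 - (-1)·-0.286) / (10) = -0.465
  w = (-4 - (3)·-0.091 - (-4)·-0.500 - (4)·-0.600) / (14) = -0.238

(0.281, -0.251, -0.465, -0.238)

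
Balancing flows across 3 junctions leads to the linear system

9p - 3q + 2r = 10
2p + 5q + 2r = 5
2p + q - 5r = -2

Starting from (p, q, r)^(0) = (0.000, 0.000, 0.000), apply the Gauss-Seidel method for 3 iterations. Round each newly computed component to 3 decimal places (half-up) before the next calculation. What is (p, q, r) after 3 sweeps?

Iteration 1:
  p = (10 - (-3)·0.000 - (2)·0.000) / (9) = 1.111
  q = (5 - (2)·1.111 - (2)·0.000) / (5) = 0.556
  r = (-2 - (2)·1.111 - (1)·0.556) / (-5) = 0.956
Iteration 2:
  p = (10 - (-3)·0.556 - (2)·0.956) / (9) = 1.084
  q = (5 - (2)·1.084 - (2)·0.956) / (5) = 0.184
  r = (-2 - (2)·1.084 - (1)·0.184) / (-5) = 0.870
Iteration 3:
  p = (10 - (-3)·0.184 - (2)·0.870) / (9) = 0.979
  q = (5 - (2)·0.979 - (2)·0.870) / (5) = 0.260
  r = (-2 - (2)·0.979 - (1)·0.260) / (-5) = 0.844

(0.979, 0.260, 0.844)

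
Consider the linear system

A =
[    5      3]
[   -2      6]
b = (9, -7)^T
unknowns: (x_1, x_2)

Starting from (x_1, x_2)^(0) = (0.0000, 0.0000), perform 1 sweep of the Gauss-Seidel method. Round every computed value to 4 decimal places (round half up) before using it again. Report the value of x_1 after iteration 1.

Iteration 1:
  x_1 = (9 - (3)·0.0000) / (5) = 1.8000
  x_2 = (-7 - (-2)·1.8000) / (6) = -0.5667

1.8000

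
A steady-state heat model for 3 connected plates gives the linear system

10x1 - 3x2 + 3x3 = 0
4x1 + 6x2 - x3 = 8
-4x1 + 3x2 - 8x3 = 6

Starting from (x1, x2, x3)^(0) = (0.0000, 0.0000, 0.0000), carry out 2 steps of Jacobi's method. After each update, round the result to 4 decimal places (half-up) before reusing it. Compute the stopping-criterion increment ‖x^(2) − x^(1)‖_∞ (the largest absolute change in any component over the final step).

Iteration 1:
  x1 = (0 - (-3)·0.0000 - (3)·0.0000) / (10) = 0.0000
  x2 = (8 - (4)·0.0000 - (-1)·0.0000) / (6) = 1.3333
  x3 = (6 - (-4)·0.0000 - (3)·0.0000) / (-8) = -0.7500
Iteration 2:
  x1 = (0 - (-3)·1.3333 - (3)·-0.7500) / (10) = 0.6250
  x2 = (8 - (4)·0.0000 - (-1)·-0.7500) / (6) = 1.2083
  x3 = (6 - (-4)·0.0000 - (3)·1.3333) / (-8) = -0.2500
Change: (0.6250, -0.1250, 0.5000) → max |·| = 0.6250

0.6250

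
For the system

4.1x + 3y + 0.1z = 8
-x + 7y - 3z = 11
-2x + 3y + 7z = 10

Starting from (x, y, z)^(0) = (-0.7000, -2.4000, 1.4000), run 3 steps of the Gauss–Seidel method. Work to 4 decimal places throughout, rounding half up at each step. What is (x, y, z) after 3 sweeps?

(0.3801, 1.8401, 0.7486)

Iteration 1:
  x = (8 - (3)·-2.4000 - (0.1)·1.4000) / (4.1) = 3.6732
  y = (11 - (-1)·3.6732 - (-3)·1.4000) / (7) = 2.6962
  z = (10 - (-2)·3.6732 - (3)·2.6962) / (7) = 1.3225
Iteration 2:
  x = (8 - (3)·2.6962 - (0.1)·1.3225) / (4.1) = -0.0539
  y = (11 - (-1)·-0.0539 - (-3)·1.3225) / (7) = 2.1305
  z = (10 - (-2)·-0.0539 - (3)·2.1305) / (7) = 0.5001
Iteration 3:
  x = (8 - (3)·2.1305 - (0.1)·0.5001) / (4.1) = 0.3801
  y = (11 - (-1)·0.3801 - (-3)·0.5001) / (7) = 1.8401
  z = (10 - (-2)·0.3801 - (3)·1.8401) / (7) = 0.7486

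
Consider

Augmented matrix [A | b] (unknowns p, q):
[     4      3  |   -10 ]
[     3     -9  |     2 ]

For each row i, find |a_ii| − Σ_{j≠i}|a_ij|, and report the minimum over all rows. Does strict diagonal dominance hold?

1

row 1: |4| − (3) = 1
row 2: |-9| − (3) = 6
minimum over rows = 1 → strictly diagonally dominant (convergence guaranteed)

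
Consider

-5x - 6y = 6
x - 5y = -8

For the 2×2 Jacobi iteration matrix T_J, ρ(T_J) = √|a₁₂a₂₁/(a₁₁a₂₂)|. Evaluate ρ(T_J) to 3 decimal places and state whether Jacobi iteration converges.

0.490

a₁₂a₂₁/(a₁₁a₂₂) = (-6)·(1) / ((-5)·(-5)) = -0.240000
ρ = √|-0.240000| = √0.240000 = 0.490
ρ < 1, so Jacobi converges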